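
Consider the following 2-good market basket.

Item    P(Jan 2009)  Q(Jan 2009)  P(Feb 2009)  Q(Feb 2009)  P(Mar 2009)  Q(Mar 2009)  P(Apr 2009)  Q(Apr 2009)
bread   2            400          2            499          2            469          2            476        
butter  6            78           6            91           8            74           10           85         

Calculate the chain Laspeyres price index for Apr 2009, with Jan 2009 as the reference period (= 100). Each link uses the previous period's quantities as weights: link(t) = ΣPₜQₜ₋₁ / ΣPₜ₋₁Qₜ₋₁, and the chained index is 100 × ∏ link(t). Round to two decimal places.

Link Jan 2009→Feb 2009:
ΣP(Feb 2009)Q(Jan 2009) = 2×400 + 6×78 = 800 + 468 = 1268
ΣP(Jan 2009)Q(Jan 2009) = 2×400 + 6×78 = 800 + 468 = 1268
link = 1268/1268 = 1.000000
Link Feb 2009→Mar 2009:
ΣP(Mar 2009)Q(Feb 2009) = 2×499 + 8×91 = 998 + 728 = 1726
ΣP(Feb 2009)Q(Feb 2009) = 2×499 + 6×91 = 998 + 546 = 1544
link = 1726/1544 = 1.117876
Link Mar 2009→Apr 2009:
ΣP(Apr 2009)Q(Mar 2009) = 2×469 + 10×74 = 938 + 740 = 1678
ΣP(Mar 2009)Q(Mar 2009) = 2×469 + 8×74 = 938 + 592 = 1530
link = 1678/1530 = 1.096732
Chained index = 100 × 1.000000 × 1.117876 × 1.096732 = 122.6010

122.60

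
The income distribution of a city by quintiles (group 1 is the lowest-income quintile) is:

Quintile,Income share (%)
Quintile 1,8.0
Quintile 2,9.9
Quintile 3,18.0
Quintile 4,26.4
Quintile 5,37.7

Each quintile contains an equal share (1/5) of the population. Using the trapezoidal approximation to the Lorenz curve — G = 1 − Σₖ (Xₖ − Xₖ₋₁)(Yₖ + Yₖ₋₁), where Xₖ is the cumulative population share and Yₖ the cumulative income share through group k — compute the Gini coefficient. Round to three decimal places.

Cumulative income shares Yₖ: 0.0800, 0.1790, 0.3590, 0.6230, 1.0000
Σ (Xₖ−Xₖ₋₁)(Yₖ+Yₖ₋₁) = (1/5)(0.0800+0.0000) + (1/5)(0.1790+0.0800) + (1/5)(0.3590+0.1790) + (1/5)(0.6230+0.3590) + (1/5)(1.0000+0.6230)
  = 0.0160 + 0.0518 + 0.1076 + 0.1964 + 0.3246 = 0.6964
G = 1 − 0.6964 = 0.3036

0.304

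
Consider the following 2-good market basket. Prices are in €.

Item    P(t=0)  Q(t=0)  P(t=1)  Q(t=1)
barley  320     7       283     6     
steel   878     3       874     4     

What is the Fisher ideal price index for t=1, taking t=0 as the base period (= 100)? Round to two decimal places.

95.03

Laspeyres component (base-period weights):
ΣP(t=1)Q(t=0) = 283×7 + 874×3 = 1981 + 2622 = 4603
ΣP(t=0)Q(t=0) = 320×7 + 878×3 = 2240 + 2634 = 4874
L = 4603 / 4874 × 100 = 94.4399
Paasche component (current-period weights):
ΣP(t=1)Q(t=1) = 283×6 + 874×4 = 1698 + 3496 = 5194
ΣP(t=0)Q(t=1) = 320×6 + 878×4 = 1920 + 3512 = 5432
P = 5194 / 5432 × 100 = 95.6186
Fisher = √(L × P) = √(94.4399 × 95.6186) = 95.0274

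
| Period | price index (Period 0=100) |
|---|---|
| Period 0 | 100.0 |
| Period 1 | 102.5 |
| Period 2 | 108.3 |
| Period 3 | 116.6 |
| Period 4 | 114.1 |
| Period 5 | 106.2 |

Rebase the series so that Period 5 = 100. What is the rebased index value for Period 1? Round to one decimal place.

Rebased(Period 1) = 102.5 / 106.2 × 100 = 96.5160

96.5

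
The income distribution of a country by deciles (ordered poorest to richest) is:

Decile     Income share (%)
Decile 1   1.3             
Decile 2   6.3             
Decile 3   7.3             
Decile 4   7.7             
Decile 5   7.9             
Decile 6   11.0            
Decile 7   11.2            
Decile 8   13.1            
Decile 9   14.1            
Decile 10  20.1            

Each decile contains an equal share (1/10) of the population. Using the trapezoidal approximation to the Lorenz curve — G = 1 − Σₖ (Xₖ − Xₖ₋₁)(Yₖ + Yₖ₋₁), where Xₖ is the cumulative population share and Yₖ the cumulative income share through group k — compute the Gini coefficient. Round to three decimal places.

Cumulative income shares Yₖ: 0.0130, 0.0760, 0.1490, 0.2260, 0.3050, 0.4150, 0.5270, 0.6580, 0.7990, 1.0000
Σ (Xₖ−Xₖ₋₁)(Yₖ+Yₖ₋₁) = (1/10)(0.0130+0.0000) + (1/10)(0.0760+0.0130) + (1/10)(0.1490+0.0760) + (1/10)(0.2260+0.1490) + (1/10)(0.3050+0.2260) + (1/10)(0.4150+0.3050) + (1/10)(0.5270+0.4150) + (1/10)(0.6580+0.5270) + (1/10)(0.7990+0.6580) + (1/10)(1.0000+0.7990)
  = 0.0013 + 0.0089 + 0.0225 + 0.0375 + 0.0531 + 0.0720 + 0.0942 + 0.1185 + 0.1457 + 0.1799 = 0.7336
G = 1 − 0.7336 = 0.2664

0.266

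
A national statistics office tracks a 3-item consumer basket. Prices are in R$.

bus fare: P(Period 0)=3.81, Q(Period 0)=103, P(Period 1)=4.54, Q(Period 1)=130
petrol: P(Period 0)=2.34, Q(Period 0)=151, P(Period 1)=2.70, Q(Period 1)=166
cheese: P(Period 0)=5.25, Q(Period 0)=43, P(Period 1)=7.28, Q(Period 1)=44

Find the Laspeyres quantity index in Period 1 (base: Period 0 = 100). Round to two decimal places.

114.74

Laspeyres quantity index uses base-period prices as weights.
ΣP(Period 0)·Q(Period 1) = 3.81×130 + 2.34×166 + 5.25×44 = 495.3 + 388.44 + 231 = 1114.74
ΣP(Period 0)·Q(Period 0) = 3.81×103 + 2.34×151 + 5.25×43 = 392.43 + 353.34 + 225.75 = 971.52
Index = 1114.74 / 971.52 × 100 = 114.7418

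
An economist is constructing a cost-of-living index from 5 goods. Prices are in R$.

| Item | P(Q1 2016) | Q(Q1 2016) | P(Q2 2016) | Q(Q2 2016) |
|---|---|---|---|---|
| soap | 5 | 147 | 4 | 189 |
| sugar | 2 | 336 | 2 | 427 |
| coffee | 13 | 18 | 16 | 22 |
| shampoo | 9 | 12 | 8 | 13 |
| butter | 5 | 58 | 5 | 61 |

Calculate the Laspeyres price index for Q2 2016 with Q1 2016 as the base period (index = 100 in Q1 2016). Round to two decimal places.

Laspeyres price index uses base-period quantities as weights.
ΣP(Q2 2016)·Q(Q1 2016) = 4×147 + 2×336 + 16×18 + 8×12 + 5×58 = 588 + 672 + 288 + 96 + 290 = 1934
ΣP(Q1 2016)·Q(Q1 2016) = 5×147 + 2×336 + 13×18 + 9×12 + 5×58 = 735 + 672 + 234 + 108 + 290 = 2039
Index = 1934 / 2039 × 100 = 94.8504

94.85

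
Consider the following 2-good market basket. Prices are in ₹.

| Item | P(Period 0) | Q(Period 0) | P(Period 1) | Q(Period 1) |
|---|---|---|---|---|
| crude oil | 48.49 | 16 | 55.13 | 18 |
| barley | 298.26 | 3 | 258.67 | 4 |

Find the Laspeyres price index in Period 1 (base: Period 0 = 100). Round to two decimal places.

99.25

Laspeyres price index uses base-period quantities as weights.
ΣP(Period 1)·Q(Period 0) = 55.13×16 + 258.67×3 = 882.08 + 776.01 = 1658.09
ΣP(Period 0)·Q(Period 0) = 48.49×16 + 298.26×3 = 775.84 + 894.78 = 1670.62
Index = 1658.09 / 1670.62 × 100 = 99.2500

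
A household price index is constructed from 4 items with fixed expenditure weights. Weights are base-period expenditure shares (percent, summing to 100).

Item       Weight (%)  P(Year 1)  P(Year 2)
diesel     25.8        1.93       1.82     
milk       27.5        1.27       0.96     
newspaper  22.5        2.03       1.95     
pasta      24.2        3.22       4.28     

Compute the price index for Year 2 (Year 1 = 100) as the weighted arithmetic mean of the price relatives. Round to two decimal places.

diesel: 25.8 × (1.82/1.93) = 25.8 × 0.943005 = 24.3295
milk: 27.5 × (0.96/1.27) = 27.5 × 0.755906 = 20.7874
newspaper: 22.5 × (1.95/2.03) = 22.5 × 0.960591 = 21.6133
pasta: 24.2 × (4.28/3.22) = 24.2 × 1.329193 = 32.1665
Index = Σ wᵢ·(p₁ᵢ/p₀ᵢ) = 24.3295 + 20.7874 + 21.6133 + 32.1665 = 98.8967

98.90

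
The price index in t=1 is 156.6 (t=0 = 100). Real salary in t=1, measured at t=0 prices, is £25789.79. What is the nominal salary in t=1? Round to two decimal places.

Nominal = Real × (Index/100) = 25789.79 × (156.6/100)
        = 25789.79 × 1.566 = 40386.8111

40386.81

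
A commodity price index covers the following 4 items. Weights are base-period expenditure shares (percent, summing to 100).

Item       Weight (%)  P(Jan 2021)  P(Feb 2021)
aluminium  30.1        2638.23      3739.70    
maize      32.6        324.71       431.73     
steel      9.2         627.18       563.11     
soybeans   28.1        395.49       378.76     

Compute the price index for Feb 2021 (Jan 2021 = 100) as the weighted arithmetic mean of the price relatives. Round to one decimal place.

aluminium: 30.1 × (3739.70/2638.23) = 30.1 × 1.417503 = 42.6669
maize: 32.6 × (431.73/324.71) = 32.6 × 1.329586 = 43.3445
steel: 9.2 × (563.11/627.18) = 9.2 × 0.897844 = 8.2602
soybeans: 28.1 × (378.76/395.49) = 28.1 × 0.957698 = 26.9113
Index = Σ wᵢ·(p₁ᵢ/p₀ᵢ) = 42.6669 + 43.3445 + 8.2602 + 26.9113 = 121.1829

121.2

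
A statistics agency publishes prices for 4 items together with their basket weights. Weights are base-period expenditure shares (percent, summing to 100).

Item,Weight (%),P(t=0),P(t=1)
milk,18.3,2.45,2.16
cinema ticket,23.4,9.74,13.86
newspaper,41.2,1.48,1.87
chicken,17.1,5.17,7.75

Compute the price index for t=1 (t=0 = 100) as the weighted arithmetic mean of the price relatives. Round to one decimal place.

127.1

milk: 18.3 × (2.16/2.45) = 18.3 × 0.881633 = 16.1339
cinema ticket: 23.4 × (13.86/9.74) = 23.4 × 1.422998 = 33.2982
newspaper: 41.2 × (1.87/1.48) = 41.2 × 1.263514 = 52.0568
chicken: 17.1 × (7.75/5.17) = 17.1 × 1.499033 = 25.6335
Index = Σ wᵢ·(p₁ᵢ/p₀ᵢ) = 16.1339 + 33.2982 + 52.0568 + 25.6335 = 127.1222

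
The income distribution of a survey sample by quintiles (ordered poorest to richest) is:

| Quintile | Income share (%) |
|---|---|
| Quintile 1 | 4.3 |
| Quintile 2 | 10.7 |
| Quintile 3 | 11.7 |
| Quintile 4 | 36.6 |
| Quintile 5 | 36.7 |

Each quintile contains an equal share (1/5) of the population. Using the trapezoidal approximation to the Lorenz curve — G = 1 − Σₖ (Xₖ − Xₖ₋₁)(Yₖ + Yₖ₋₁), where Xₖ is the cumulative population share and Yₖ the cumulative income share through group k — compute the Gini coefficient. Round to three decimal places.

0.363

Cumulative income shares Yₖ: 0.0430, 0.1500, 0.2670, 0.6330, 1.0000
Σ (Xₖ−Xₖ₋₁)(Yₖ+Yₖ₋₁) = (1/5)(0.0430+0.0000) + (1/5)(0.1500+0.0430) + (1/5)(0.2670+0.1500) + (1/5)(0.6330+0.2670) + (1/5)(1.0000+0.6330)
  = 0.0086 + 0.0386 + 0.0834 + 0.1800 + 0.3266 = 0.6372
G = 1 − 0.6372 = 0.3628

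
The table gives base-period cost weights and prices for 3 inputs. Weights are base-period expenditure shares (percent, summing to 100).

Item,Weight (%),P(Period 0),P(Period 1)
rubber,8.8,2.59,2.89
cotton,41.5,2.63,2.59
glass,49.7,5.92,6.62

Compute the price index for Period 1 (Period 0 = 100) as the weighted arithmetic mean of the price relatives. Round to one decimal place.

106.3

rubber: 8.8 × (2.89/2.59) = 8.8 × 1.115830 = 9.8193
cotton: 41.5 × (2.59/2.63) = 41.5 × 0.984791 = 40.8688
glass: 49.7 × (6.62/5.92) = 49.7 × 1.118243 = 55.5767
Index = Σ wᵢ·(p₁ᵢ/p₀ᵢ) = 9.8193 + 40.8688 + 55.5767 = 106.2648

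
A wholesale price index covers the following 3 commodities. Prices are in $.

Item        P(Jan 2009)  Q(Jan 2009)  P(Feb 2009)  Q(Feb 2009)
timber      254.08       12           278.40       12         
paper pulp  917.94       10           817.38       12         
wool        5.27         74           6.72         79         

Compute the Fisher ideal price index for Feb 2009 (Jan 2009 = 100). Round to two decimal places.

94.83

Laspeyres component (base-period weights):
ΣP(Feb 2009)Q(Jan 2009) = 278.40×12 + 817.38×10 + 6.72×74 = 3340.8 + 8173.8 + 497.28 = 12011.88
ΣP(Jan 2009)Q(Jan 2009) = 254.08×12 + 917.94×10 + 5.27×74 = 3048.96 + 9179.4 + 389.98 = 12618.34
L = 12011.88 / 12618.34 × 100 = 95.1938
Paasche component (current-period weights):
ΣP(Feb 2009)Q(Feb 2009) = 278.40×12 + 817.38×12 + 6.72×79 = 3340.8 + 9808.56 + 530.88 = 13680.24
ΣP(Jan 2009)Q(Feb 2009) = 254.08×12 + 917.94×12 + 5.27×79 = 3048.96 + 11015.28 + 416.33 = 14480.57
P = 13680.24 / 14480.57 × 100 = 94.4731
Fisher = √(L × P) = √(95.1938 × 94.4731) = 94.8328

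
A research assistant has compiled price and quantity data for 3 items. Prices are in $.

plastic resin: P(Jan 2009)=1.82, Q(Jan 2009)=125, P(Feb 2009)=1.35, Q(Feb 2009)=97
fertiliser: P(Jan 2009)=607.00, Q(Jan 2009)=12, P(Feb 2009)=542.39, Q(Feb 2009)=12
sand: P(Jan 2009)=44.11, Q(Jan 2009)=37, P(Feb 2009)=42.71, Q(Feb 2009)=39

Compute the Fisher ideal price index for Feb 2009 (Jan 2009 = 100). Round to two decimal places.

90.39

Laspeyres component (base-period weights):
ΣP(Feb 2009)Q(Jan 2009) = 1.35×125 + 542.39×12 + 42.71×37 = 168.75 + 6508.68 + 1580.27 = 8257.7
ΣP(Jan 2009)Q(Jan 2009) = 1.82×125 + 607.00×12 + 44.11×37 = 227.5 + 7284 + 1632.07 = 9143.57
L = 8257.7 / 9143.57 × 100 = 90.3116
Paasche component (current-period weights):
ΣP(Feb 2009)Q(Feb 2009) = 1.35×97 + 542.39×12 + 42.71×39 = 130.95 + 6508.68 + 1665.69 = 8305.32
ΣP(Jan 2009)Q(Feb 2009) = 1.82×97 + 607.00×12 + 44.11×39 = 176.54 + 7284 + 1720.29 = 9180.83
P = 8305.32 / 9180.83 × 100 = 90.4637
Fisher = √(L × P) = √(90.3116 × 90.4637) = 90.3876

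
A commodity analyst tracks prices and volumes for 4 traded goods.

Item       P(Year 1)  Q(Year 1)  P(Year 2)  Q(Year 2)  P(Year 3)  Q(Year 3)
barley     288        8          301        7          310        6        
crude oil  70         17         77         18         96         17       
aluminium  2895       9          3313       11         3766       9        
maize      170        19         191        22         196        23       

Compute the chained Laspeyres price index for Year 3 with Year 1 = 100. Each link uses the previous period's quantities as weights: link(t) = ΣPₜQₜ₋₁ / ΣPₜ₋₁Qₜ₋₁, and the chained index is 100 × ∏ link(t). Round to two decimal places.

127.50

Link Year 1→Year 2:
ΣP(Year 2)Q(Year 1) = 301×8 + 77×17 + 3313×9 + 191×19 = 2408 + 1309 + 29817 + 3629 = 37163
ΣP(Year 1)Q(Year 1) = 288×8 + 70×17 + 2895×9 + 170×19 = 2304 + 1190 + 26055 + 3230 = 32779
link = 37163/32779 = 1.133744
Link Year 2→Year 3:
ΣP(Year 3)Q(Year 2) = 310×7 + 96×18 + 3766×11 + 196×22 = 2170 + 1728 + 41426 + 4312 = 49636
ΣP(Year 2)Q(Year 2) = 301×7 + 77×18 + 3313×11 + 191×22 = 2107 + 1386 + 36443 + 4202 = 44138
link = 49636/44138 = 1.124564
Chained index = 100 × 1.133744 × 1.124564 = 127.4968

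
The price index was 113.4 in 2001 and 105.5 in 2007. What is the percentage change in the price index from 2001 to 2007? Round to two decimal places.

-6.97%

Change = (105.5 − 113.4) / 113.4 × 100
       = -7.9 / 113.4 × 100 = -6.9665%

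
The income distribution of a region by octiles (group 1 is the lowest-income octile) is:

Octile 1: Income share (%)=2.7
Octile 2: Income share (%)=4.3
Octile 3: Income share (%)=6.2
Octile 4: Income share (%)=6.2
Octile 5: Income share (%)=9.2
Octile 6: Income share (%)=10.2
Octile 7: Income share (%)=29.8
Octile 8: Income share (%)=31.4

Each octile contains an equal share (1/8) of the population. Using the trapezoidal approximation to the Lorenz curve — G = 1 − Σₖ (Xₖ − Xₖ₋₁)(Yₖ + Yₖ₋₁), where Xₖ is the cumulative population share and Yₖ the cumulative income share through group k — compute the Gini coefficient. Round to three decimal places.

0.429

Cumulative income shares Yₖ: 0.0270, 0.0700, 0.1320, 0.1940, 0.2860, 0.3880, 0.6860, 1.0000
Σ (Xₖ−Xₖ₋₁)(Yₖ+Yₖ₋₁) = (1/8)(0.0270+0.0000) + (1/8)(0.0700+0.0270) + (1/8)(0.1320+0.0700) + (1/8)(0.1940+0.1320) + (1/8)(0.2860+0.1940) + (1/8)(0.3880+0.2860) + (1/8)(0.6860+0.3880) + (1/8)(1.0000+0.6860)
  = 0.0034 + 0.0121 + 0.0253 + 0.0408 + 0.0600 + 0.0843 + 0.1342 + 0.2107 = 0.5707
G = 1 − 0.5707 = 0.4293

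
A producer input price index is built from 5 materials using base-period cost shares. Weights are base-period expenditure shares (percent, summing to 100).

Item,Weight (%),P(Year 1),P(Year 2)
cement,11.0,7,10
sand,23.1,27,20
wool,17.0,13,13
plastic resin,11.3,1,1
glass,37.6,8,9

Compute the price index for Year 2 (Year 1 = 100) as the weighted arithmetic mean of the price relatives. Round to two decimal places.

103.43

cement: 11.0 × (10/7) = 11.0 × 1.428571 = 15.7143
sand: 23.1 × (20/27) = 23.1 × 0.740741 = 17.1111
wool: 17.0 × (13/13) = 17.0 × 1.000000 = 17.0000
plastic resin: 11.3 × (1/1) = 11.3 × 1.000000 = 11.3000
glass: 37.6 × (9/8) = 37.6 × 1.125000 = 42.3000
Index = Σ wᵢ·(p₁ᵢ/p₀ᵢ) = 15.7143 + 17.1111 + 17.0000 + 11.3000 + 42.3000 = 103.4254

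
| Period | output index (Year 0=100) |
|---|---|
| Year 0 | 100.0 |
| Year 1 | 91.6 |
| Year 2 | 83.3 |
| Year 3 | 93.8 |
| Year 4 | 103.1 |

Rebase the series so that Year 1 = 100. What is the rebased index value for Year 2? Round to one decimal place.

90.9

Rebased(Year 2) = 83.3 / 91.6 × 100 = 90.9389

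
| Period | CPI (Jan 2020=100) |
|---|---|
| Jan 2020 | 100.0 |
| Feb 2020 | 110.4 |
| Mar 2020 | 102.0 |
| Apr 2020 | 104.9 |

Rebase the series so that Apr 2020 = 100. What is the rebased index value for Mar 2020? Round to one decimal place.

Rebased(Mar 2020) = 102.0 / 104.9 × 100 = 97.2355

97.2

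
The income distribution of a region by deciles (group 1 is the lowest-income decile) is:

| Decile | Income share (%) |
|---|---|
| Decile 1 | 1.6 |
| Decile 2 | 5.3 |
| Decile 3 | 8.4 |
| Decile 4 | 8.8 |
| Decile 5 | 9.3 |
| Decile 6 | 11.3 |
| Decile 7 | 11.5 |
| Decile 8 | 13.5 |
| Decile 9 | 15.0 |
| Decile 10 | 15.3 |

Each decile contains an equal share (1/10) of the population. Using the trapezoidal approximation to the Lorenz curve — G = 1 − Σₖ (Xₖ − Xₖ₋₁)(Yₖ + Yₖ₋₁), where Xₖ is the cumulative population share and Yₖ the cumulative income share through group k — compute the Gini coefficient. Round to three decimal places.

0.227

Cumulative income shares Yₖ: 0.0160, 0.0690, 0.1530, 0.2410, 0.3340, 0.4470, 0.5620, 0.6970, 0.8470, 1.0000
Σ (Xₖ−Xₖ₋₁)(Yₖ+Yₖ₋₁) = (1/10)(0.0160+0.0000) + (1/10)(0.0690+0.0160) + (1/10)(0.1530+0.0690) + (1/10)(0.2410+0.1530) + (1/10)(0.3340+0.2410) + (1/10)(0.4470+0.3340) + (1/10)(0.5620+0.4470) + (1/10)(0.6970+0.5620) + (1/10)(0.8470+0.6970) + (1/10)(1.0000+0.8470)
  = 0.0016 + 0.0085 + 0.0222 + 0.0394 + 0.0575 + 0.0781 + 0.1009 + 0.1259 + 0.1544 + 0.1847 = 0.7732
G = 1 − 0.7732 = 0.2268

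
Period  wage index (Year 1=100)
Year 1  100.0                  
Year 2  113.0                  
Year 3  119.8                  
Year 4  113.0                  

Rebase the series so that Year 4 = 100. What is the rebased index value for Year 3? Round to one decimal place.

Rebased(Year 3) = 119.8 / 113.0 × 100 = 106.0177

106.0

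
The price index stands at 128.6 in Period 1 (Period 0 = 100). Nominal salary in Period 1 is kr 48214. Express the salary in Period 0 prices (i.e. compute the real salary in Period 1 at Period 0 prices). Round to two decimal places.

Real = Nominal ÷ (Index/100) = 48214 ÷ (128.6/100)
     = 48214 ÷ 1.286 = 37491.4463

37491.45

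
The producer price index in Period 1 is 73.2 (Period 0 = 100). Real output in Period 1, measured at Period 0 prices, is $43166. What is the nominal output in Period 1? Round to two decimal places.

Nominal = Real × (Index/100) = 43166 × (73.2/100)
        = 43166 × 0.732 = 31597.5120

31597.51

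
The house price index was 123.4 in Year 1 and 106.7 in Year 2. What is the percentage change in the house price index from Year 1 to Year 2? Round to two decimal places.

-13.53%

Change = (106.7 − 123.4) / 123.4 × 100
       = -16.7 / 123.4 × 100 = -13.5332%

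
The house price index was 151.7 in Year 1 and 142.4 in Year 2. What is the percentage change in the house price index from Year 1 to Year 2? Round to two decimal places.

Change = (142.4 − 151.7) / 151.7 × 100
       = -9.3 / 151.7 × 100 = -6.1305%

-6.13%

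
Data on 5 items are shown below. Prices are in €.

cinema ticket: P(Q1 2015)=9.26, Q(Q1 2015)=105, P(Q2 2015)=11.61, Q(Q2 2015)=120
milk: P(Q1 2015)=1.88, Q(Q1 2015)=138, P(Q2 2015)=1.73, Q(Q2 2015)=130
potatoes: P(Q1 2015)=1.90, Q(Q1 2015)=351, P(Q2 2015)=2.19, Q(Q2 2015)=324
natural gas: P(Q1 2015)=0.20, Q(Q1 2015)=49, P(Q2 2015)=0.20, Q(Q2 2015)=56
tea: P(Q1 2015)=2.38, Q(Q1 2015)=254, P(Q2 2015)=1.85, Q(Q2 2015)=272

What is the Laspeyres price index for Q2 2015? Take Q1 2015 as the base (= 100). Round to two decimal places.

Laspeyres price index uses base-period quantities as weights.
ΣP(Q2 2015)·Q(Q1 2015) = 11.61×105 + 1.73×138 + 2.19×351 + 0.20×49 + 1.85×254 = 1219.05 + 238.74 + 768.69 + 9.8 + 469.9 = 2706.18
ΣP(Q1 2015)·Q(Q1 2015) = 9.26×105 + 1.88×138 + 1.90×351 + 0.20×49 + 2.38×254 = 972.3 + 259.44 + 666.9 + 9.8 + 604.52 = 2512.96
Index = 2706.18 / 2512.96 × 100 = 107.6889

107.69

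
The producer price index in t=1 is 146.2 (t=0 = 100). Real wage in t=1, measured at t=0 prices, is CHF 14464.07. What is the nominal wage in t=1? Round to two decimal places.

21146.47

Nominal = Real × (Index/100) = 14464.07 × (146.2/100)
        = 14464.07 × 1.462 = 21146.4703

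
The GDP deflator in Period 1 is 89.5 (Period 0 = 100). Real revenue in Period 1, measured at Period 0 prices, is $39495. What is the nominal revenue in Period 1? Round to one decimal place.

Nominal = Real × (Index/100) = 39495 × (89.5/100)
        = 39495 × 0.895 = 35348.0250

35348.0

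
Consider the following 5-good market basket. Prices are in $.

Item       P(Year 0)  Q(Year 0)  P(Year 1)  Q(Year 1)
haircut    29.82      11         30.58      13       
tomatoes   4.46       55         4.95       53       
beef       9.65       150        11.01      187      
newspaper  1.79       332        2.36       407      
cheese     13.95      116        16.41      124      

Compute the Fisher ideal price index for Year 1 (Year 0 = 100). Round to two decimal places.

Laspeyres component (base-period weights):
ΣP(Year 1)Q(Year 0) = 30.58×11 + 4.95×55 + 11.01×150 + 2.36×332 + 16.41×116 = 336.38 + 272.25 + 1651.5 + 783.52 + 1903.56 = 4947.21
ΣP(Year 0)Q(Year 0) = 29.82×11 + 4.46×55 + 9.65×150 + 1.79×332 + 13.95×116 = 328.02 + 245.3 + 1447.5 + 594.28 + 1618.2 = 4233.3
L = 4947.21 / 4233.3 × 100 = 116.8641
Paasche component (current-period weights):
ΣP(Year 1)Q(Year 1) = 30.58×13 + 4.95×53 + 11.01×187 + 2.36×407 + 16.41×124 = 397.54 + 262.35 + 2058.87 + 960.52 + 2034.84 = 5714.12
ΣP(Year 0)Q(Year 1) = 29.82×13 + 4.46×53 + 9.65×187 + 1.79×407 + 13.95×124 = 387.66 + 236.38 + 1804.55 + 728.53 + 1729.8 = 4886.92
P = 5714.12 / 4886.92 × 100 = 116.9268
Fisher = √(L × P) = √(116.8641 × 116.9268) = 116.8955

116.90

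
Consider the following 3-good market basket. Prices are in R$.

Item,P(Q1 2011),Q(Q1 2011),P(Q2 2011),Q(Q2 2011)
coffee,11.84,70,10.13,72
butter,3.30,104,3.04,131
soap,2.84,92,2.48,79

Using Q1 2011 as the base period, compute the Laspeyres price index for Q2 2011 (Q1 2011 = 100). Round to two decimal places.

Laspeyres price index uses base-period quantities as weights.
ΣP(Q2 2011)·Q(Q1 2011) = 10.13×70 + 3.04×104 + 2.48×92 = 709.1 + 316.16 + 228.16 = 1253.42
ΣP(Q1 2011)·Q(Q1 2011) = 11.84×70 + 3.30×104 + 2.84×92 = 828.8 + 343.2 + 261.28 = 1433.28
Index = 1253.42 / 1433.28 × 100 = 87.4512

87.45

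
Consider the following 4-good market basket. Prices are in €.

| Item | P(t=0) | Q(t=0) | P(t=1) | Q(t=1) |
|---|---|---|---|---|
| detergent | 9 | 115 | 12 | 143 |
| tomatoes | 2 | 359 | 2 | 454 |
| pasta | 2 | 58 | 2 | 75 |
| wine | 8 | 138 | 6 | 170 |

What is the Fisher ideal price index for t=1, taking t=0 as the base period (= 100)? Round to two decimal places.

102.36

Laspeyres component (base-period weights):
ΣP(t=1)Q(t=0) = 12×115 + 2×359 + 2×58 + 6×138 = 1380 + 718 + 116 + 828 = 3042
ΣP(t=0)Q(t=0) = 9×115 + 2×359 + 2×58 + 8×138 = 1035 + 718 + 116 + 1104 = 2973
L = 3042 / 2973 × 100 = 102.3209
Paasche component (current-period weights):
ΣP(t=1)Q(t=1) = 12×143 + 2×454 + 2×75 + 6×170 = 1716 + 908 + 150 + 1020 = 3794
ΣP(t=0)Q(t=1) = 9×143 + 2×454 + 2×75 + 8×170 = 1287 + 908 + 150 + 1360 = 3705
P = 3794 / 3705 × 100 = 102.4022
Fisher = √(L × P) = √(102.3209 × 102.4022) = 102.3615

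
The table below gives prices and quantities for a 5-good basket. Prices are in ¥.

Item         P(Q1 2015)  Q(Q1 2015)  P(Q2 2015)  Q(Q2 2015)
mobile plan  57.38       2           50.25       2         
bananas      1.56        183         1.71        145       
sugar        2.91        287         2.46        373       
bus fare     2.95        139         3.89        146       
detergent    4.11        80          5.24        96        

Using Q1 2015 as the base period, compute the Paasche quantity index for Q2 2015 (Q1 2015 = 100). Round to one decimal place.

Paasche quantity index uses current-period prices as weights.
ΣP(Q2 2015)·Q(Q2 2015) = 50.25×2 + 1.71×145 + 2.46×373 + 3.89×146 + 5.24×96 = 100.5 + 247.95 + 917.58 + 567.94 + 503.04 = 2337.01
ΣP(Q2 2015)·Q(Q1 2015) = 50.25×2 + 1.71×183 + 2.46×287 + 3.89×139 + 5.24×80 = 100.5 + 312.93 + 706.02 + 540.71 + 419.2 = 2079.36
Index = 2337.01 / 2079.36 × 100 = 112.3908

112.4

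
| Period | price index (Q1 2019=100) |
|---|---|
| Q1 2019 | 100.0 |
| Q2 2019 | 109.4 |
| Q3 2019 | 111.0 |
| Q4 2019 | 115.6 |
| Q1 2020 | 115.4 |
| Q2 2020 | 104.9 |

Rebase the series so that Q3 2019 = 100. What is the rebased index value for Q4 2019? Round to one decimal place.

104.1

Rebased(Q4 2019) = 115.6 / 111.0 × 100 = 104.1441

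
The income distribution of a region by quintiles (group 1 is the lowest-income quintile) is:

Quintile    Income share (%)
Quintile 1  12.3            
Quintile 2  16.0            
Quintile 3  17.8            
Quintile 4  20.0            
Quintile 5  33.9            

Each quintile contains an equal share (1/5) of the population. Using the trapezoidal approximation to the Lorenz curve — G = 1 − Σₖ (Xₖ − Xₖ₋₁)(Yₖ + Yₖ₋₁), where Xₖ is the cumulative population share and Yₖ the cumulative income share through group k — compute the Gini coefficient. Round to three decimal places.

Cumulative income shares Yₖ: 0.1230, 0.2830, 0.4610, 0.6610, 1.0000
Σ (Xₖ−Xₖ₋₁)(Yₖ+Yₖ₋₁) = (1/5)(0.1230+0.0000) + (1/5)(0.2830+0.1230) + (1/5)(0.4610+0.2830) + (1/5)(0.6610+0.4610) + (1/5)(1.0000+0.6610)
  = 0.0246 + 0.0812 + 0.1488 + 0.2244 + 0.3322 = 0.8112
G = 1 − 0.8112 = 0.1888

0.189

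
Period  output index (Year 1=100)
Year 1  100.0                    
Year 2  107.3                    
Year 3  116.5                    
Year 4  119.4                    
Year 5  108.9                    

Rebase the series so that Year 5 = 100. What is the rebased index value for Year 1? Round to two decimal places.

Rebased(Year 1) = 100.0 / 108.9 × 100 = 91.8274

91.83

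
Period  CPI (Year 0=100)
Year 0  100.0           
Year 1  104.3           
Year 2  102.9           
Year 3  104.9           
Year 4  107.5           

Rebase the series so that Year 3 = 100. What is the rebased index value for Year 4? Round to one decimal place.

102.5

Rebased(Year 4) = 107.5 / 104.9 × 100 = 102.4786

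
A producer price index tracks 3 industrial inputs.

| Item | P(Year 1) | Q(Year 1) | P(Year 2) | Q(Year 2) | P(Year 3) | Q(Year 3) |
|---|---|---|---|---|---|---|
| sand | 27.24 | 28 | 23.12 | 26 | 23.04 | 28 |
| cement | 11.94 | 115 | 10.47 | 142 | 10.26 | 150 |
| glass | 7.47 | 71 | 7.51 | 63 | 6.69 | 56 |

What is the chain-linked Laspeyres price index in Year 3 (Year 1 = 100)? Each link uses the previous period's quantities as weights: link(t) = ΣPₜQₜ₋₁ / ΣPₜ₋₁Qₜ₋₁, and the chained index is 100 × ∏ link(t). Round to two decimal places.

Link Year 1→Year 2:
ΣP(Year 2)Q(Year 1) = 23.12×28 + 10.47×115 + 7.51×71 = 647.36 + 1204.05 + 533.21 = 2384.62
ΣP(Year 1)Q(Year 1) = 27.24×28 + 11.94×115 + 7.47×71 = 762.72 + 1373.1 + 530.37 = 2666.19
link = 2384.62/2666.19 = 0.894392
Link Year 2→Year 3:
ΣP(Year 3)Q(Year 2) = 23.04×26 + 10.26×142 + 6.69×63 = 599.04 + 1456.92 + 421.47 = 2477.43
ΣP(Year 2)Q(Year 2) = 23.12×26 + 10.47×142 + 7.51×63 = 601.12 + 1486.74 + 473.13 = 2560.99
link = 2477.43/2560.99 = 0.967372
Chained index = 100 × 0.894392 × 0.967372 = 86.5210

86.52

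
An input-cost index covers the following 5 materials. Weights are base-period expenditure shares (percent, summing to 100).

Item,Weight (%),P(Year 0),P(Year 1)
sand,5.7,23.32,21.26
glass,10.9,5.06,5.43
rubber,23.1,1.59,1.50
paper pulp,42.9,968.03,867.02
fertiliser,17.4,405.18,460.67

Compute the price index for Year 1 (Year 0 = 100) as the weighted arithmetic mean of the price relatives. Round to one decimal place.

sand: 5.7 × (21.26/23.32) = 5.7 × 0.911664 = 5.1965
glass: 10.9 × (5.43/5.06) = 10.9 × 1.073123 = 11.6970
rubber: 23.1 × (1.50/1.59) = 23.1 × 0.943396 = 21.7925
paper pulp: 42.9 × (867.02/968.03) = 42.9 × 0.895654 = 38.4236
fertiliser: 17.4 × (460.67/405.18) = 17.4 × 1.136951 = 19.7830
Index = Σ wᵢ·(p₁ᵢ/p₀ᵢ) = 5.1965 + 11.6970 + 21.7925 + 38.4236 + 19.7830 = 96.8925

96.9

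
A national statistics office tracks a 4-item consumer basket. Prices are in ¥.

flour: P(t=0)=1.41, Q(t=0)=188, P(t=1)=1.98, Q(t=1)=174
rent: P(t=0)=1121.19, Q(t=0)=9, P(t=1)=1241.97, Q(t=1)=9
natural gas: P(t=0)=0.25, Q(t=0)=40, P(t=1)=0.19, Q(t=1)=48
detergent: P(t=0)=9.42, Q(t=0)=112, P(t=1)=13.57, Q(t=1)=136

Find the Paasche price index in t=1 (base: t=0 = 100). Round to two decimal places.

Paasche price index uses current-period quantities as weights.
ΣP(t=1)·Q(t=1) = 1.98×174 + 1241.97×9 + 0.19×48 + 13.57×136 = 344.52 + 11177.73 + 9.12 + 1845.52 = 13376.89
ΣP(t=0)·Q(t=1) = 1.41×174 + 1121.19×9 + 0.25×48 + 9.42×136 = 245.34 + 10090.71 + 12 + 1281.12 = 11629.17
Index = 13376.89 / 11629.17 × 100 = 115.0288

115.03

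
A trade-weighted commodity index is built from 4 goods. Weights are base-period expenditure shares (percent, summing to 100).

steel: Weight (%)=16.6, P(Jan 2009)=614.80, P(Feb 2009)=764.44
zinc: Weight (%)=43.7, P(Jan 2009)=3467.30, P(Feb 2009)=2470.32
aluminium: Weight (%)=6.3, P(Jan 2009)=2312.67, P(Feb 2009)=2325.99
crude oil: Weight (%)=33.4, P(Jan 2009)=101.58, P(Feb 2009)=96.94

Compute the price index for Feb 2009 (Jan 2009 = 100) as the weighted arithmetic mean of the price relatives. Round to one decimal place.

steel: 16.6 × (764.44/614.80) = 16.6 × 1.243396 = 20.6404
zinc: 43.7 × (2470.32/3467.30) = 43.7 × 0.712462 = 31.1346
aluminium: 6.3 × (2325.99/2312.67) = 6.3 × 1.005760 = 6.3363
crude oil: 33.4 × (96.94/101.58) = 33.4 × 0.954322 = 31.8743
Index = Σ wᵢ·(p₁ᵢ/p₀ᵢ) = 20.6404 + 31.1346 + 6.3363 + 31.8743 = 89.9856

90.0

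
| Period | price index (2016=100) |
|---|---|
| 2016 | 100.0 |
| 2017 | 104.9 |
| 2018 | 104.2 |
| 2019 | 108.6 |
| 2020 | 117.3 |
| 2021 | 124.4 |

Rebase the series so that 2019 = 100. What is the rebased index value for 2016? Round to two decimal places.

92.08

Rebased(2016) = 100.0 / 108.6 × 100 = 92.0810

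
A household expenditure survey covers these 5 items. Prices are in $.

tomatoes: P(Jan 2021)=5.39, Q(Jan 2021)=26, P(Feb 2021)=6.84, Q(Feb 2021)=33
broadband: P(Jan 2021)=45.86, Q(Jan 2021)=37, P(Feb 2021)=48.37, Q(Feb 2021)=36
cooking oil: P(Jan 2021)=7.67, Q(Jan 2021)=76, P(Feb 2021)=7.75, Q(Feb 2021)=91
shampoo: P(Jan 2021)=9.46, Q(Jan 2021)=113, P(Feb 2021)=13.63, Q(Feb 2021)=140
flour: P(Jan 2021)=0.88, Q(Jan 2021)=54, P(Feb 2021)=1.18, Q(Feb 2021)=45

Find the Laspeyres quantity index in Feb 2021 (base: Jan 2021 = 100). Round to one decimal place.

Laspeyres quantity index uses base-period prices as weights.
ΣP(Jan 2021)·Q(Feb 2021) = 5.39×33 + 45.86×36 + 7.67×91 + 9.46×140 + 0.88×45 = 177.87 + 1650.96 + 697.97 + 1324.4 + 39.6 = 3890.8
ΣP(Jan 2021)·Q(Jan 2021) = 5.39×26 + 45.86×37 + 7.67×76 + 9.46×113 + 0.88×54 = 140.14 + 1696.82 + 582.92 + 1068.98 + 47.52 = 3536.38
Index = 3890.8 / 3536.38 × 100 = 110.0221

110.0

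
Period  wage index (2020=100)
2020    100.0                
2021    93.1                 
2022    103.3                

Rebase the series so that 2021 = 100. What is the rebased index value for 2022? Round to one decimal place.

Rebased(2022) = 103.3 / 93.1 × 100 = 110.9560

111.0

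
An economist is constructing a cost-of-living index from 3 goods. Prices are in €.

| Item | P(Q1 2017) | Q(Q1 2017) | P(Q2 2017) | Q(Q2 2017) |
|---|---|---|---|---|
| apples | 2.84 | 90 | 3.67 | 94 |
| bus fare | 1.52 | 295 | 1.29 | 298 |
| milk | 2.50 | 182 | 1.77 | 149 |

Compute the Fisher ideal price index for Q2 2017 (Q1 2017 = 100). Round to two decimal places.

90.01

Laspeyres component (base-period weights):
ΣP(Q2 2017)Q(Q1 2017) = 3.67×90 + 1.29×295 + 1.77×182 = 330.3 + 380.55 + 322.14 = 1032.99
ΣP(Q1 2017)Q(Q1 2017) = 2.84×90 + 1.52×295 + 2.50×182 = 255.6 + 448.4 + 455 = 1159
L = 1032.99 / 1159 × 100 = 89.1277
Paasche component (current-period weights):
ΣP(Q2 2017)Q(Q2 2017) = 3.67×94 + 1.29×298 + 1.77×149 = 344.98 + 384.42 + 263.73 = 993.13
ΣP(Q1 2017)Q(Q2 2017) = 2.84×94 + 1.52×298 + 2.50×149 = 266.96 + 452.96 + 372.5 = 1092.42
P = 993.13 / 1092.42 × 100 = 90.9110
Fisher = √(L × P) = √(89.1277 × 90.9110) = 90.0149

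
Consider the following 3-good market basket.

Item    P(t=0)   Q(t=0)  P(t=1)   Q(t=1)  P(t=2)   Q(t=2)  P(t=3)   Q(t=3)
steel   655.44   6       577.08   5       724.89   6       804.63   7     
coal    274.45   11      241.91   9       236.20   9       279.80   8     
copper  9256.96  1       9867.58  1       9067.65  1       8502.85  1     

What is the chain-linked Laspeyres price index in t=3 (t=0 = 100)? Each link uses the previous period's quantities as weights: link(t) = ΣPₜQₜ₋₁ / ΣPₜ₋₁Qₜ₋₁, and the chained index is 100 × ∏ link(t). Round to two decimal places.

Link t=0→t=1:
ΣP(t=1)Q(t=0) = 577.08×6 + 241.91×11 + 9867.58×1 = 3462.48 + 2661.01 + 9867.58 = 15991.07
ΣP(t=0)Q(t=0) = 655.44×6 + 274.45×11 + 9256.96×1 = 3932.64 + 3018.95 + 9256.96 = 16208.55
link = 15991.07/16208.55 = 0.986582
Link t=1→t=2:
ΣP(t=2)Q(t=1) = 724.89×5 + 236.20×9 + 9067.65×1 = 3624.45 + 2125.8 + 9067.65 = 14817.9
ΣP(t=1)Q(t=1) = 577.08×5 + 241.91×9 + 9867.58×1 = 2885.4 + 2177.19 + 9867.58 = 14930.17
link = 14817.9/14930.17 = 0.992480
Link t=2→t=3:
ΣP(t=3)Q(t=2) = 804.63×6 + 279.80×9 + 8502.85×1 = 4827.78 + 2518.2 + 8502.85 = 15848.83
ΣP(t=2)Q(t=2) = 724.89×6 + 236.20×9 + 9067.65×1 = 4349.34 + 2125.8 + 9067.65 = 15542.79
link = 15848.83/15542.79 = 1.019690
Chained index = 100 × 0.986582 × 0.992480 × 1.019690 = 99.8443

99.84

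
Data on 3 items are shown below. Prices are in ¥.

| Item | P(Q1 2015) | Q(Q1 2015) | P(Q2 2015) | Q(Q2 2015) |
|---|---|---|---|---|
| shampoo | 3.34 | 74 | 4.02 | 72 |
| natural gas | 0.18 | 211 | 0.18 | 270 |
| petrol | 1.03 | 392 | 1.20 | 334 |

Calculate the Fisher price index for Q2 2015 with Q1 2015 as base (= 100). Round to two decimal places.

Laspeyres component (base-period weights):
ΣP(Q2 2015)Q(Q1 2015) = 4.02×74 + 0.18×211 + 1.20×392 = 297.48 + 37.98 + 470.4 = 805.86
ΣP(Q1 2015)Q(Q1 2015) = 3.34×74 + 0.18×211 + 1.03×392 = 247.16 + 37.98 + 403.76 = 688.9
L = 805.86 / 688.9 × 100 = 116.9778
Paasche component (current-period weights):
ΣP(Q2 2015)Q(Q2 2015) = 4.02×72 + 0.18×270 + 1.20×334 = 289.44 + 48.6 + 400.8 = 738.84
ΣP(Q1 2015)Q(Q2 2015) = 3.34×72 + 0.18×270 + 1.03×334 = 240.48 + 48.6 + 344.02 = 633.1
P = 738.84 / 633.1 × 100 = 116.7019
Fisher = √(L × P) = √(116.9778 × 116.7019) = 116.8398

116.84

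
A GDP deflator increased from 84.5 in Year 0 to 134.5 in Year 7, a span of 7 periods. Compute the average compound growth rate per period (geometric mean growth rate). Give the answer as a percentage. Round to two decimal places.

Growth factor = (134.5/84.5)^(1/7) = (1.591716)^(1/7) = 1.068656
Growth rate = 1.068656 − 1 = 0.068656 = 6.8656%

6.87%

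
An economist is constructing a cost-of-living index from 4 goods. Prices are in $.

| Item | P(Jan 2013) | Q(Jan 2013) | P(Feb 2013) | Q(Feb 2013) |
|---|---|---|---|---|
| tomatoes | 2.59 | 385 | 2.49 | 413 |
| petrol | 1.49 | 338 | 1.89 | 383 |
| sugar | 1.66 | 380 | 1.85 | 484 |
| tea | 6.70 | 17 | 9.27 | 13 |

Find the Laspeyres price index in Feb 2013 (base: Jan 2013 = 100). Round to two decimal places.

109.47

Laspeyres price index uses base-period quantities as weights.
ΣP(Feb 2013)·Q(Jan 2013) = 2.49×385 + 1.89×338 + 1.85×380 + 9.27×17 = 958.65 + 638.82 + 703 + 157.59 = 2458.06
ΣP(Jan 2013)·Q(Jan 2013) = 2.59×385 + 1.49×338 + 1.66×380 + 6.70×17 = 997.15 + 503.62 + 630.8 + 113.9 = 2245.47
Index = 2458.06 / 2245.47 × 100 = 109.4675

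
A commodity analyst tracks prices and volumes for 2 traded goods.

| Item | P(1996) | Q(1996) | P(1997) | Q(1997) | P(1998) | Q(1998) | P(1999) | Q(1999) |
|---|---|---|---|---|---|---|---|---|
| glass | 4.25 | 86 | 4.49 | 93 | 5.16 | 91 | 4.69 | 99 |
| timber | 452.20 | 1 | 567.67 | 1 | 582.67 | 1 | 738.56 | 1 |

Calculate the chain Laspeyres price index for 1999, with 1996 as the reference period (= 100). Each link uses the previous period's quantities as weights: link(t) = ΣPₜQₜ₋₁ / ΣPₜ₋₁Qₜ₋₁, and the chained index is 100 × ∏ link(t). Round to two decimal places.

139.32

Link 1996→1997:
ΣP(1997)Q(1996) = 4.49×86 + 567.67×1 = 386.14 + 567.67 = 953.81
ΣP(1996)Q(1996) = 4.25×86 + 452.20×1 = 365.5 + 452.2 = 817.7
link = 953.81/817.7 = 1.166455
Link 1997→1998:
ΣP(1998)Q(1997) = 5.16×93 + 582.67×1 = 479.88 + 582.67 = 1062.55
ΣP(1997)Q(1997) = 4.49×93 + 567.67×1 = 417.57 + 567.67 = 985.24
link = 1062.55/985.24 = 1.078468
Link 1998→1999:
ΣP(1999)Q(1998) = 4.69×91 + 738.56×1 = 426.79 + 738.56 = 1165.35
ΣP(1998)Q(1998) = 5.16×91 + 582.67×1 = 469.56 + 582.67 = 1052.23
link = 1165.35/1052.23 = 1.107505
Chained index = 100 × 1.166455 × 1.078468 × 1.107505 = 139.3224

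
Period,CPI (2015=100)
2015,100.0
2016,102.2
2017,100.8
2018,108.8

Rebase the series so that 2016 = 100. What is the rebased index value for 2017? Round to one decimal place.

98.6

Rebased(2017) = 100.8 / 102.2 × 100 = 98.6301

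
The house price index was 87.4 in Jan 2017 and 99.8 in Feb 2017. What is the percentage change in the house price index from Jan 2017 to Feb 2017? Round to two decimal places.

14.19%

Change = (99.8 − 87.4) / 87.4 × 100
       = 12.4 / 87.4 × 100 = 14.1876%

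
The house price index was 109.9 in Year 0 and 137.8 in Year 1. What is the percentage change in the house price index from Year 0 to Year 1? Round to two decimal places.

Change = (137.8 − 109.9) / 109.9 × 100
       = 27.9 / 109.9 × 100 = 25.3867%

25.39%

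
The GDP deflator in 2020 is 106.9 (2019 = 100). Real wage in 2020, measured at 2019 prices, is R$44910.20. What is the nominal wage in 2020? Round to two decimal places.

48009.00

Nominal = Real × (Index/100) = 44910.20 × (106.9/100)
        = 44910.20 × 1.069 = 48009.0038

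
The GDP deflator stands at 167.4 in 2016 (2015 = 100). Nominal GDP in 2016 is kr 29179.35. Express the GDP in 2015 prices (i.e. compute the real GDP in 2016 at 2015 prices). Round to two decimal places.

17430.91

Real = Nominal ÷ (Index/100) = 29179.35 ÷ (167.4/100)
     = 29179.35 ÷ 1.674 = 17430.9140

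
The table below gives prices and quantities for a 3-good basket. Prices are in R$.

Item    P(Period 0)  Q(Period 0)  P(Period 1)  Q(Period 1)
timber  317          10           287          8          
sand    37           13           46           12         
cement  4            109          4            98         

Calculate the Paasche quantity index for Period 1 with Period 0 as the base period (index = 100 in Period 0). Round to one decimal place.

83.0

Paasche quantity index uses current-period prices as weights.
ΣP(Period 1)·Q(Period 1) = 287×8 + 46×12 + 4×98 = 2296 + 552 + 392 = 3240
ΣP(Period 1)·Q(Period 0) = 287×10 + 46×13 + 4×109 = 2870 + 598 + 436 = 3904
Index = 3240 / 3904 × 100 = 82.9918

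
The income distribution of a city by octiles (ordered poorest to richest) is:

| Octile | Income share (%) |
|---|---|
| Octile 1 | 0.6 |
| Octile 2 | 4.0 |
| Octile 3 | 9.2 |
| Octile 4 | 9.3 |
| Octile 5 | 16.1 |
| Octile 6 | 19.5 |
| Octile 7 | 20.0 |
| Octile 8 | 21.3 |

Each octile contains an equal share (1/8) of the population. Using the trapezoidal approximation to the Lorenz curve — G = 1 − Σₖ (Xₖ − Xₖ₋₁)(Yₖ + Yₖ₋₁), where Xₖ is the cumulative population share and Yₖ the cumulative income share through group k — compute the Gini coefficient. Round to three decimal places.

0.328

Cumulative income shares Yₖ: 0.0060, 0.0460, 0.1380, 0.2310, 0.3920, 0.5870, 0.7870, 1.0000
Σ (Xₖ−Xₖ₋₁)(Yₖ+Yₖ₋₁) = (1/8)(0.0060+0.0000) + (1/8)(0.0460+0.0060) + (1/8)(0.1380+0.0460) + (1/8)(0.2310+0.1380) + (1/8)(0.3920+0.2310) + (1/8)(0.5870+0.3920) + (1/8)(0.7870+0.5870) + (1/8)(1.0000+0.7870)
  = 0.0008 + 0.0065 + 0.0230 + 0.0461 + 0.0779 + 0.1224 + 0.1717 + 0.2234 = 0.6717
G = 1 − 0.6717 = 0.3283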